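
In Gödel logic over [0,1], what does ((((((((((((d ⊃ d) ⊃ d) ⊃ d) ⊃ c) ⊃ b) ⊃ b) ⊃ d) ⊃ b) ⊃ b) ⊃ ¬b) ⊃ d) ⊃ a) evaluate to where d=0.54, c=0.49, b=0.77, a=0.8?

0.80

(d ⊃ d): 0.54 ≤ 0.54, so result = 1
((d ⊃ d) ⊃ d): 1 > 0.54, so result = 0.54
(((d ⊃ d) ⊃ d) ⊃ d): 0.54 ≤ 0.54, so result = 1
((((d ⊃ d) ⊃ d) ⊃ d) ⊃ c): 1 > 0.49, so result = 0.49
(((((d ⊃ d) ⊃ d) ⊃ d) ⊃ c) ⊃ b): 0.49 ≤ 0.77, so result = 1
((((((d ⊃ d) ⊃ d) ⊃ d) ⊃ c) ⊃ b) ⊃ b): 1 > 0.77, so result = 0.77
(((((((d ⊃ d) ⊃ d) ⊃ d) ⊃ c) ⊃ b) ⊃ b) ⊃ d): 0.77 > 0.54, so result = 0.54
((((((((d ⊃ d) ⊃ d) ⊃ d) ⊃ c) ⊃ b) ⊃ b) ⊃ d) ⊃ b): 0.54 ≤ 0.77, so result = 1
(((((((((d ⊃ d) ⊃ d) ⊃ d) ⊃ c) ⊃ b) ⊃ b) ⊃ d) ⊃ b) ⊃ b): 1 > 0.77, so result = 0.77
¬b: Gödel ¬ of 0.77 = 0 (operand ≠ 0)
((((((((((d ⊃ d) ⊃ d) ⊃ d) ⊃ c) ⊃ b) ⊃ b) ⊃ d) ⊃ b) ⊃ b) ⊃ ¬b): 0.77 > 0, so result = 0
(((((((((((d ⊃ d) ⊃ d) ⊃ d) ⊃ c) ⊃ b) ⊃ b) ⊃ d) ⊃ b) ⊃ b) ⊃ ¬b) ⊃ d): 0 ≤ 0.54, so result = 1
((((((((((((d ⊃ d) ⊃ d) ⊃ d) ⊃ c) ⊃ b) ⊃ b) ⊃ d) ⊃ b) ⊃ b) ⊃ ¬b) ⊃ d) ⊃ a): 1 > 0.8, so result = 0.8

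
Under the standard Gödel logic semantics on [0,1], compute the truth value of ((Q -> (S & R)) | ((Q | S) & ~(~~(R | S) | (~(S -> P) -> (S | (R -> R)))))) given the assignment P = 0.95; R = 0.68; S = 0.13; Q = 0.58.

0.13

(S & R) = min(0.13, 0.68) = 0.13
(Q -> (S & R)): 0.58 > 0.13, so result = 0.13
(Q | S) = max(0.58, 0.13) = 0.58
(R | S) = max(0.68, 0.13) = 0.68
~(R | S): Gödel ¬ of 0.68 = 0 (operand ≠ 0)
~~(R | S): Gödel ¬ of 0 = 1 (operand is 0)
(S -> P): 0.13 ≤ 0.95, so result = 1
~(S -> P): Gödel ¬ of 1 = 0 (operand ≠ 0)
(R -> R): 0.68 ≤ 0.68, so result = 1
(S | (R -> R)) = max(0.13, 1) = 1
(~(S -> P) -> (S | (R -> R))): 0 ≤ 1, so result = 1
(~~(R | S) | (~(S -> P) -> (S | (R -> R)))) = max(1, 1) = 1
~(~~(R | S) | (~(S -> P) -> (S | (R -> R)))): Gödel ¬ of 1 = 0 (operand ≠ 0)
((Q | S) & ~(~~(R | S) | (~(S -> P) -> (S | (R -> R))))) = min(0.58, 0) = 0
((Q -> (S & R)) | ((Q | S) & ~(~~(R | S) | (~(S -> P) -> (S | (R -> R)))))) = max(0.13, 0) = 0.13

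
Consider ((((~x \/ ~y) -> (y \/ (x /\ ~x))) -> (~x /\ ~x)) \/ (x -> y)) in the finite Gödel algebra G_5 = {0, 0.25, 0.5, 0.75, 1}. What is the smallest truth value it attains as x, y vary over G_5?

0.25

The minimum is attained at x = 0.5, y = 0.25:
  ~x: Gödel ¬ of 0.5 = 0 (operand ≠ 0)
  ~y: Gödel ¬ of 0.25 = 0 (operand ≠ 0)
  (~x \/ ~y) = max(0, 0) = 0
  ~x: Gödel ¬ of 0.5 = 0 (operand ≠ 0)
  (x /\ ~x) = min(0.5, 0) = 0
  (y \/ (x /\ ~x)) = max(0.25, 0) = 0.25
  ((~x \/ ~y) -> (y \/ (x /\ ~x))): 0 ≤ 0.25, so result = 1
  ~x: Gödel ¬ of 0.5 = 0 (operand ≠ 0)
  ~x: Gödel ¬ of 0.5 = 0 (operand ≠ 0)
  (~x /\ ~x) = min(0, 0) = 0
  (((~x \/ ~y) -> (y \/ (x /\ ~x))) -> (~x /\ ~x)): 1 > 0, so result = 0
  (x -> y): 0.5 > 0.25, so result = 0.25
  ((((~x \/ ~y) -> (y \/ (x /\ ~x))) -> (~x /\ ~x)) \/ (x -> y)) = max(0, 0.25) = 0.25
Checking all 25 assignments confirms none give a value below 0.25.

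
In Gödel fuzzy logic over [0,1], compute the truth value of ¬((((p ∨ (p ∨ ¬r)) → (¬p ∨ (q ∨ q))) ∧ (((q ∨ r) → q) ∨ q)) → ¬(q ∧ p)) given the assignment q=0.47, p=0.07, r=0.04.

1.00

¬r: Gödel ¬ of 0.04 = 0 (operand ≠ 0)
(p ∨ ¬r) = max(0.07, 0) = 0.07
(p ∨ (p ∨ ¬r)) = max(0.07, 0.07) = 0.07
¬p: Gödel ¬ of 0.07 = 0 (operand ≠ 0)
(q ∨ q) = max(0.47, 0.47) = 0.47
(¬p ∨ (q ∨ q)) = max(0, 0.47) = 0.47
((p ∨ (p ∨ ¬r)) → (¬p ∨ (q ∨ q))): 0.07 ≤ 0.47, so result = 1
(q ∨ r) = max(0.47, 0.04) = 0.47
((q ∨ r) → q): 0.47 ≤ 0.47, so result = 1
(((q ∨ r) → q) ∨ q) = max(1, 0.47) = 1
(((p ∨ (p ∨ ¬r)) → (¬p ∨ (q ∨ q))) ∧ (((q ∨ r) → q) ∨ q)) = min(1, 1) = 1
(q ∧ p) = min(0.47, 0.07) = 0.07
¬(q ∧ p): Gödel ¬ of 0.07 = 0 (operand ≠ 0)
((((p ∨ (p ∨ ¬r)) → (¬p ∨ (q ∨ q))) ∧ (((q ∨ r) → q) ∨ q)) → ¬(q ∧ p)): 1 > 0, so result = 0
¬((((p ∨ (p ∨ ¬r)) → (¬p ∨ (q ∨ q))) ∧ (((q ∨ r) → q) ∨ q)) → ¬(q ∧ p)): Gödel ¬ of 0 = 1 (operand is 0)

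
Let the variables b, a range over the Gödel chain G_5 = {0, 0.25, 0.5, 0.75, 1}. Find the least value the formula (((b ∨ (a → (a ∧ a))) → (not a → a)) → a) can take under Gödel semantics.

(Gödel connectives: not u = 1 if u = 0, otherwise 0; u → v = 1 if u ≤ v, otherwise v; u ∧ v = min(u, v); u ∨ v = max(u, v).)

The minimum is attained at b = 0, a = 0.25:
  (a ∧ a) = min(0.25, 0.25) = 0.25
  (a → (a ∧ a)): 0.25 ≤ 0.25, so result = 1
  (b ∨ (a → (a ∧ a))) = max(0, 1) = 1
  not a: Gödel ¬ of 0.25 = 0 (operand ≠ 0)
  (not a → a): 0 ≤ 0.25, so result = 1
  ((b ∨ (a → (a ∧ a))) → (not a → a)): 1 ≤ 1, so result = 1
  (((b ∨ (a → (a ∧ a))) → (not a → a)) → a): 1 > 0.25, so result = 0.25
Checking all 25 assignments confirms none give a value below 0.25.

0.25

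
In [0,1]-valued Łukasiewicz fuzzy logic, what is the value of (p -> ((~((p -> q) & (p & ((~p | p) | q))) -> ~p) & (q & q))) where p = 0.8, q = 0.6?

0.80

(p -> q): min(1, 1 − 0.8 + 0.6) = 0.8
~p: Łukasiewicz ¬ gives 1 − 0.8 = 0.2
(~p | p) = max(0.2, 0.8) = 0.8
((~p | p) | q) = max(0.8, 0.6) = 0.8
(p & ((~p | p) | q)) = min(0.8, 0.8) = 0.8
((p -> q) & (p & ((~p | p) | q))) = min(0.8, 0.8) = 0.8
~((p -> q) & (p & ((~p | p) | q))): Łukasiewicz ¬ gives 1 − 0.8 = 0.2
~p: Łukasiewicz ¬ gives 1 − 0.8 = 0.2
(~((p -> q) & (p & ((~p | p) | q))) -> ~p): min(1, 1 − 0.2 + 0.2) = 1
(q & q) = min(0.6, 0.6) = 0.6
((~((p -> q) & (p & ((~p | p) | q))) -> ~p) & (q & q)) = min(1, 0.6) = 0.6
(p -> ((~((p -> q) & (p & ((~p | p) | q))) -> ~p) & (q & q))): min(1, 1 − 0.8 + 0.6) = 0.8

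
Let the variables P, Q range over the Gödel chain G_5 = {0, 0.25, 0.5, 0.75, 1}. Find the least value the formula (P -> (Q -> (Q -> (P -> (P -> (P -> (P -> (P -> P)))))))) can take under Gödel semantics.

Every assignment gives 1. For instance at P = 0, Q = 0:
  (P -> P): 0 ≤ 0, so result = 1
  (P -> (P -> P)): 0 ≤ 1, so result = 1
  (P -> (P -> (P -> P))): 0 ≤ 1, so result = 1
  (P -> (P -> (P -> (P -> P)))): 0 ≤ 1, so result = 1
  (P -> (P -> (P -> (P -> (P -> P))))): 0 ≤ 1, so result = 1
  (Q -> (P -> (P -> (P -> (P -> (P -> P)))))): 0 ≤ 1, so result = 1
  (Q -> (Q -> (P -> (P -> (P -> (P -> (P -> P))))))): 0 ≤ 1, so result = 1
  (P -> (Q -> (Q -> (P -> (P -> (P -> (P -> (P -> P)))))))): 0 ≤ 1, so result = 1
All 25 assignments give value 1 — the formula is a G_5-tautology.

1.00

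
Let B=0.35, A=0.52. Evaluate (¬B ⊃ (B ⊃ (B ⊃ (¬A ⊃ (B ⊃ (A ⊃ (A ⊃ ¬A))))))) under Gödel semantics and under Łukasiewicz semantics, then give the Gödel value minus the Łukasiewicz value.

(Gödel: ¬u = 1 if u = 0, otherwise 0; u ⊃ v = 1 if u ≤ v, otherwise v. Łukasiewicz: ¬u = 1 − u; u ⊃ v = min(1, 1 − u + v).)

Gödel evaluation:
  ¬B: Gödel ¬ of 0.35 = 0 (operand ≠ 0)
  ¬A: Gödel ¬ of 0.52 = 0 (operand ≠ 0)
  ¬A: Gödel ¬ of 0.52 = 0 (operand ≠ 0)
  (A ⊃ ¬A): 0.52 > 0, so result = 0
  (A ⊃ (A ⊃ ¬A)): 0.52 > 0, so result = 0
  (B ⊃ (A ⊃ (A ⊃ ¬A))): 0.35 > 0, so result = 0
  (¬A ⊃ (B ⊃ (A ⊃ (A ⊃ ¬A)))): 0 ≤ 0, so result = 1
  (B ⊃ (¬A ⊃ (B ⊃ (A ⊃ (A ⊃ ¬A))))): 0.35 ≤ 1, so result = 1
  (B ⊃ (B ⊃ (¬A ⊃ (B ⊃ (A ⊃ (A ⊃ ¬A)))))): 0.35 ≤ 1, so result = 1
  (¬B ⊃ (B ⊃ (B ⊃ (¬A ⊃ (B ⊃ (A ⊃ (A ⊃ ¬A))))))): 0 ≤ 1, so result = 1
  Gödel value = 1
Łukasiewicz evaluation:
  ¬B: Łukasiewicz ¬ gives 1 − 0.35 = 0.65
  ¬A: Łukasiewicz ¬ gives 1 − 0.52 = 0.48
  ¬A: Łukasiewicz ¬ gives 1 − 0.52 = 0.48
  (A ⊃ ¬A): min(1, 1 − 0.52 + 0.48) = 0.96
  (A ⊃ (A ⊃ ¬A)): min(1, 1 − 0.52 + 0.96) = 1
  (B ⊃ (A ⊃ (A ⊃ ¬A))): min(1, 1 − 0.35 + 1) = 1
  (¬A ⊃ (B ⊃ (A ⊃ (A ⊃ ¬A)))): min(1, 1 − 0.48 + 1) = 1
  (B ⊃ (¬A ⊃ (B ⊃ (A ⊃ (A ⊃ ¬A))))): min(1, 1 − 0.35 + 1) = 1
  (B ⊃ (B ⊃ (¬A ⊃ (B ⊃ (A ⊃ (A ⊃ ¬A)))))): min(1, 1 − 0.35 + 1) = 1
  (¬B ⊃ (B ⊃ (B ⊃ (¬A ⊃ (B ⊃ (A ⊃ (A ⊃ ¬A))))))): min(1, 1 − 0.65 + 1) = 1
  Łukasiewicz value = 1
Difference: 1 − 1 = 0.00

0.00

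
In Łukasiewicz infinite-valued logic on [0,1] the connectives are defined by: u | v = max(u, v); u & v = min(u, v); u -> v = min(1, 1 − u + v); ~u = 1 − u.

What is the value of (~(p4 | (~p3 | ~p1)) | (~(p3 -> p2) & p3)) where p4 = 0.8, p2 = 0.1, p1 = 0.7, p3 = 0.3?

0.20

~p3: Łukasiewicz ¬ gives 1 − 0.3 = 0.7
~p1: Łukasiewicz ¬ gives 1 − 0.7 = 0.3
(~p3 | ~p1) = max(0.7, 0.3) = 0.7
(p4 | (~p3 | ~p1)) = max(0.8, 0.7) = 0.8
~(p4 | (~p3 | ~p1)): Łukasiewicz ¬ gives 1 − 0.8 = 0.2
(p3 -> p2): min(1, 1 − 0.3 + 0.1) = 0.8
~(p3 -> p2): Łukasiewicz ¬ gives 1 − 0.8 = 0.2
(~(p3 -> p2) & p3) = min(0.2, 0.3) = 0.2
(~(p4 | (~p3 | ~p1)) | (~(p3 -> p2) & p3)) = max(0.2, 0.2) = 0.2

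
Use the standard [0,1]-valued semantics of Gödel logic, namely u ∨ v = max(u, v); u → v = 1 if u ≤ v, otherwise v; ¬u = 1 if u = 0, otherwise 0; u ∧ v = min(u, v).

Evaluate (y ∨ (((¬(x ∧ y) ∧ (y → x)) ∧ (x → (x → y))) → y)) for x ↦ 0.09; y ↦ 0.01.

(x ∧ y) = min(0.09, 0.01) = 0.01
¬(x ∧ y): Gödel ¬ of 0.01 = 0 (operand ≠ 0)
(y → x): 0.01 ≤ 0.09, so result = 1
(¬(x ∧ y) ∧ (y → x)) = min(0, 1) = 0
(x → y): 0.09 > 0.01, so result = 0.01
(x → (x → y)): 0.09 > 0.01, so result = 0.01
((¬(x ∧ y) ∧ (y → x)) ∧ (x → (x → y))) = min(0, 0.01) = 0
(((¬(x ∧ y) ∧ (y → x)) ∧ (x → (x → y))) → y): 0 ≤ 0.01, so result = 1
(y ∨ (((¬(x ∧ y) ∧ (y → x)) ∧ (x → (x → y))) → y)) = max(0.01, 1) = 1

1.00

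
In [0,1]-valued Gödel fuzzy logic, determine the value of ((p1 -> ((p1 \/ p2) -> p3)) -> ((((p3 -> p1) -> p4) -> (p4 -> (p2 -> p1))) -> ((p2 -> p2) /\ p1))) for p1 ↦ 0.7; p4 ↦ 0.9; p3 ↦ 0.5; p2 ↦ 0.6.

1.00

(p1 \/ p2) = max(0.7, 0.6) = 0.7
((p1 \/ p2) -> p3): 0.7 > 0.5, so result = 0.5
(p1 -> ((p1 \/ p2) -> p3)): 0.7 > 0.5, so result = 0.5
(p3 -> p1): 0.5 ≤ 0.7, so result = 1
((p3 -> p1) -> p4): 1 > 0.9, so result = 0.9
(p2 -> p1): 0.6 ≤ 0.7, so result = 1
(p4 -> (p2 -> p1)): 0.9 ≤ 1, so result = 1
(((p3 -> p1) -> p4) -> (p4 -> (p2 -> p1))): 0.9 ≤ 1, so result = 1
(p2 -> p2): 0.6 ≤ 0.6, so result = 1
((p2 -> p2) /\ p1) = min(1, 0.7) = 0.7
((((p3 -> p1) -> p4) -> (p4 -> (p2 -> p1))) -> ((p2 -> p2) /\ p1)): 1 > 0.7, so result = 0.7
((p1 -> ((p1 \/ p2) -> p3)) -> ((((p3 -> p1) -> p4) -> (p4 -> (p2 -> p1))) -> ((p2 -> p2) /\ p1))): 0.5 ≤ 0.7, so result = 1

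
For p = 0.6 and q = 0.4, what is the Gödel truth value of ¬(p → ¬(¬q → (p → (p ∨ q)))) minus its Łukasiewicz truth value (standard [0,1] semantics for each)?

0.40

Gödel evaluation:
  ¬q: Gödel ¬ of 0.4 = 0 (operand ≠ 0)
  (p ∨ q) = max(0.6, 0.4) = 0.6
  (p → (p ∨ q)): 0.6 ≤ 0.6, so result = 1
  (¬q → (p → (p ∨ q))): 0 ≤ 1, so result = 1
  ¬(¬q → (p → (p ∨ q))): Gödel ¬ of 1 = 0 (operand ≠ 0)
  (p → ¬(¬q → (p → (p ∨ q)))): 0.6 > 0, so result = 0
  ¬(p → ¬(¬q → (p → (p ∨ q)))): Gödel ¬ of 0 = 1 (operand is 0)
  Gödel value = 1
Łukasiewicz evaluation:
  ¬q: Łukasiewicz ¬ gives 1 − 0.4 = 0.6
  (p ∨ q) = max(0.6, 0.4) = 0.6
  (p → (p ∨ q)): min(1, 1 − 0.6 + 0.6) = 1
  (¬q → (p → (p ∨ q))): min(1, 1 − 0.6 + 1) = 1
  ¬(¬q → (p → (p ∨ q))): Łukasiewicz ¬ gives 1 − 1 = 0
  (p → ¬(¬q → (p → (p ∨ q)))): min(1, 1 − 0.6 + 0) = 0.4
  ¬(p → ¬(¬q → (p → (p ∨ q)))): Łukasiewicz ¬ gives 1 − 0.4 = 0.6
  Łukasiewicz value = 0.6
Difference: 1 − 0.6 = 0.40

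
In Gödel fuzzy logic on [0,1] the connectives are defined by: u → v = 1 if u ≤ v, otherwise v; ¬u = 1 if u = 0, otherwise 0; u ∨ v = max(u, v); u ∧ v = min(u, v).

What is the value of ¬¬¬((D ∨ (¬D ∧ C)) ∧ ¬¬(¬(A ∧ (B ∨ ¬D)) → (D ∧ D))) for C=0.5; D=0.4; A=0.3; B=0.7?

¬D: Gödel ¬ of 0.4 = 0 (operand ≠ 0)
(¬D ∧ C) = min(0, 0.5) = 0
(D ∨ (¬D ∧ C)) = max(0.4, 0) = 0.4
¬D: Gödel ¬ of 0.4 = 0 (operand ≠ 0)
(B ∨ ¬D) = max(0.7, 0) = 0.7
(A ∧ (B ∨ ¬D)) = min(0.3, 0.7) = 0.3
¬(A ∧ (B ∨ ¬D)): Gödel ¬ of 0.3 = 0 (operand ≠ 0)
(D ∧ D) = min(0.4, 0.4) = 0.4
(¬(A ∧ (B ∨ ¬D)) → (D ∧ D)): 0 ≤ 0.4, so result = 1
¬(¬(A ∧ (B ∨ ¬D)) → (D ∧ D)): Gödel ¬ of 1 = 0 (operand ≠ 0)
¬¬(¬(A ∧ (B ∨ ¬D)) → (D ∧ D)): Gödel ¬ of 0 = 1 (operand is 0)
((D ∨ (¬D ∧ C)) ∧ ¬¬(¬(A ∧ (B ∨ ¬D)) → (D ∧ D))) = min(0.4, 1) = 0.4
¬((D ∨ (¬D ∧ C)) ∧ ¬¬(¬(A ∧ (B ∨ ¬D)) → (D ∧ D))): Gödel ¬ of 0.4 = 0 (operand ≠ 0)
¬¬((D ∨ (¬D ∧ C)) ∧ ¬¬(¬(A ∧ (B ∨ ¬D)) → (D ∧ D))): Gödel ¬ of 0 = 1 (operand is 0)
¬¬¬((D ∨ (¬D ∧ C)) ∧ ¬¬(¬(A ∧ (B ∨ ¬D)) → (D ∧ D))): Gödel ¬ of 1 = 0 (operand ≠ 0)

0.00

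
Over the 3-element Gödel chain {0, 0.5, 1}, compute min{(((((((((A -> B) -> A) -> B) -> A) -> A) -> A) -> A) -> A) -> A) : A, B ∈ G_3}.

0.50

The minimum is attained at A = 0.5, B = 0:
  (A -> B): 0.5 > 0, so result = 0
  ((A -> B) -> A): 0 ≤ 0.5, so result = 1
  (((A -> B) -> A) -> B): 1 > 0, so result = 0
  ((((A -> B) -> A) -> B) -> A): 0 ≤ 0.5, so result = 1
  (((((A -> B) -> A) -> B) -> A) -> A): 1 > 0.5, so result = 0.5
  ((((((A -> B) -> A) -> B) -> A) -> A) -> A): 0.5 ≤ 0.5, so result = 1
  (((((((A -> B) -> A) -> B) -> A) -> A) -> A) -> A): 1 > 0.5, so result = 0.5
  ((((((((A -> B) -> A) -> B) -> A) -> A) -> A) -> A) -> A): 0.5 ≤ 0.5, so result = 1
  (((((((((A -> B) -> A) -> B) -> A) -> A) -> A) -> A) -> A) -> A): 1 > 0.5, so result = 0.5
Checking all 9 assignments confirms none give a value below 0.50.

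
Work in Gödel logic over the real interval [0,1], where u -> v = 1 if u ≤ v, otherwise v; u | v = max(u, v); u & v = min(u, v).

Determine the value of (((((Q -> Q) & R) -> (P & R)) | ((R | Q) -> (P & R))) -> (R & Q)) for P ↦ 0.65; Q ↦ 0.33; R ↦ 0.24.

(Q -> Q): 0.33 ≤ 0.33, so result = 1
((Q -> Q) & R) = min(1, 0.24) = 0.24
(P & R) = min(0.65, 0.24) = 0.24
(((Q -> Q) & R) -> (P & R)): 0.24 ≤ 0.24, so result = 1
(R | Q) = max(0.24, 0.33) = 0.33
(P & R) = min(0.65, 0.24) = 0.24
((R | Q) -> (P & R)): 0.33 > 0.24, so result = 0.24
((((Q -> Q) & R) -> (P & R)) | ((R | Q) -> (P & R))) = max(1, 0.24) = 1
(R & Q) = min(0.24, 0.33) = 0.24
(((((Q -> Q) & R) -> (P & R)) | ((R | Q) -> (P & R))) -> (R & Q)): 1 > 0.24, so result = 0.24

0.24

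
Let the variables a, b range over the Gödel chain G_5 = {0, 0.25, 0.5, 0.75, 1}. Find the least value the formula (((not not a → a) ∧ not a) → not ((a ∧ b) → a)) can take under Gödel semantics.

The minimum is attained at a = 0, b = 0:
  not a: Gödel ¬ of 0 = 1 (operand is 0)
  not not a: Gödel ¬ of 1 = 0 (operand ≠ 0)
  (not not a → a): 0 ≤ 0, so result = 1
  not a: Gödel ¬ of 0 = 1 (operand is 0)
  ((not not a → a) ∧ not a) = min(1, 1) = 1
  (a ∧ b) = min(0, 0) = 0
  ((a ∧ b) → a): 0 ≤ 0, so result = 1
  not ((a ∧ b) → a): Gödel ¬ of 1 = 0 (operand ≠ 0)
  (((not not a → a) ∧ not a) → not ((a ∧ b) → a)): 1 > 0, so result = 0
Checking all 25 assignments confirms none give a value below 0.00.

0.00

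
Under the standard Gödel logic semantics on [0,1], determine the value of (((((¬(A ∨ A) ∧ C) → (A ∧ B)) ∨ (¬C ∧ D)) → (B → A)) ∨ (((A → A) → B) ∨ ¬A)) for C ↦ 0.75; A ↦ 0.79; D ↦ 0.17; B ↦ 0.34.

1.00

(A ∨ A) = max(0.79, 0.79) = 0.79
¬(A ∨ A): Gödel ¬ of 0.79 = 0 (operand ≠ 0)
(¬(A ∨ A) ∧ C) = min(0, 0.75) = 0
(A ∧ B) = min(0.79, 0.34) = 0.34
((¬(A ∨ A) ∧ C) → (A ∧ B)): 0 ≤ 0.34, so result = 1
¬C: Gödel ¬ of 0.75 = 0 (operand ≠ 0)
(¬C ∧ D) = min(0, 0.17) = 0
(((¬(A ∨ A) ∧ C) → (A ∧ B)) ∨ (¬C ∧ D)) = max(1, 0) = 1
(B → A): 0.34 ≤ 0.79, so result = 1
((((¬(A ∨ A) ∧ C) → (A ∧ B)) ∨ (¬C ∧ D)) → (B → A)): 1 ≤ 1, so result = 1
(A → A): 0.79 ≤ 0.79, so result = 1
((A → A) → B): 1 > 0.34, so result = 0.34
¬A: Gödel ¬ of 0.79 = 0 (operand ≠ 0)
(((A → A) → B) ∨ ¬A) = max(0.34, 0) = 0.34
(((((¬(A ∨ A) ∧ C) → (A ∧ B)) ∨ (¬C ∧ D)) → (B → A)) ∨ (((A → A) → B) ∨ ¬A)) = max(1, 0.34) = 1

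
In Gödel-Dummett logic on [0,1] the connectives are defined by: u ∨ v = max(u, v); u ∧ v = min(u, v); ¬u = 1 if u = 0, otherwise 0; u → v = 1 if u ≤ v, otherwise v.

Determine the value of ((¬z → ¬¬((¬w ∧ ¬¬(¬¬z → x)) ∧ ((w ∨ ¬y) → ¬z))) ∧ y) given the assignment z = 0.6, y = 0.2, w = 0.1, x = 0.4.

¬z: Gödel ¬ of 0.6 = 0 (operand ≠ 0)
¬w: Gödel ¬ of 0.1 = 0 (operand ≠ 0)
¬z: Gödel ¬ of 0.6 = 0 (operand ≠ 0)
¬¬z: Gödel ¬ of 0 = 1 (operand is 0)
(¬¬z → x): 1 > 0.4, so result = 0.4
¬(¬¬z → x): Gödel ¬ of 0.4 = 0 (operand ≠ 0)
¬¬(¬¬z → x): Gödel ¬ of 0 = 1 (operand is 0)
(¬w ∧ ¬¬(¬¬z → x)) = min(0, 1) = 0
¬y: Gödel ¬ of 0.2 = 0 (operand ≠ 0)
(w ∨ ¬y) = max(0.1, 0) = 0.1
¬z: Gödel ¬ of 0.6 = 0 (operand ≠ 0)
((w ∨ ¬y) → ¬z): 0.1 > 0, so result = 0
((¬w ∧ ¬¬(¬¬z → x)) ∧ ((w ∨ ¬y) → ¬z)) = min(0, 0) = 0
¬((¬w ∧ ¬¬(¬¬z → x)) ∧ ((w ∨ ¬y) → ¬z)): Gödel ¬ of 0 = 1 (operand is 0)
¬¬((¬w ∧ ¬¬(¬¬z → x)) ∧ ((w ∨ ¬y) → ¬z)): Gödel ¬ of 1 = 0 (operand ≠ 0)
(¬z → ¬¬((¬w ∧ ¬¬(¬¬z → x)) ∧ ((w ∨ ¬y) → ¬z))): 0 ≤ 0, so result = 1
((¬z → ¬¬((¬w ∧ ¬¬(¬¬z → x)) ∧ ((w ∨ ¬y) → ¬z))) ∧ y) = min(1, 0.2) = 0.2

0.20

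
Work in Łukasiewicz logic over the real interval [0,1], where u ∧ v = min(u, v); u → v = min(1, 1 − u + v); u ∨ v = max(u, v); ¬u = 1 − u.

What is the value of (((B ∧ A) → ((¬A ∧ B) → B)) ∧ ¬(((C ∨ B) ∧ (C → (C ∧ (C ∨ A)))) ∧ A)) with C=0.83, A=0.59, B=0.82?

(B ∧ A) = min(0.82, 0.59) = 0.59
¬A: Łukasiewicz ¬ gives 1 − 0.59 = 0.41
(¬A ∧ B) = min(0.41, 0.82) = 0.41
((¬A ∧ B) → B): min(1, 1 − 0.41 + 0.82) = 1
((B ∧ A) → ((¬A ∧ B) → B)): min(1, 1 − 0.59 + 1) = 1
(C ∨ B) = max(0.83, 0.82) = 0.83
(C ∨ A) = max(0.83, 0.59) = 0.83
(C ∧ (C ∨ A)) = min(0.83, 0.83) = 0.83
(C → (C ∧ (C ∨ A))): min(1, 1 − 0.83 + 0.83) = 1
((C ∨ B) ∧ (C → (C ∧ (C ∨ A)))) = min(0.83, 1) = 0.83
(((C ∨ B) ∧ (C → (C ∧ (C ∨ A)))) ∧ A) = min(0.83, 0.59) = 0.59
¬(((C ∨ B) ∧ (C → (C ∧ (C ∨ A)))) ∧ A): Łukasiewicz ¬ gives 1 − 0.59 = 0.41
(((B ∧ A) → ((¬A ∧ B) → B)) ∧ ¬(((C ∨ B) ∧ (C → (C ∧ (C ∨ A)))) ∧ A)) = min(1, 0.41) = 0.41

0.41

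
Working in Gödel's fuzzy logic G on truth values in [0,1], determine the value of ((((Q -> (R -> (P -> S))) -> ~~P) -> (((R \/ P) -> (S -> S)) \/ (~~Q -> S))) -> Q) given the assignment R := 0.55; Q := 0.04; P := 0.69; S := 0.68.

0.04

(P -> S): 0.69 > 0.68, so result = 0.68
(R -> (P -> S)): 0.55 ≤ 0.68, so result = 1
(Q -> (R -> (P -> S))): 0.04 ≤ 1, so result = 1
~P: Gödel ¬ of 0.69 = 0 (operand ≠ 0)
~~P: Gödel ¬ of 0 = 1 (operand is 0)
((Q -> (R -> (P -> S))) -> ~~P): 1 ≤ 1, so result = 1
(R \/ P) = max(0.55, 0.69) = 0.69
(S -> S): 0.68 ≤ 0.68, so result = 1
((R \/ P) -> (S -> S)): 0.69 ≤ 1, so result = 1
~Q: Gödel ¬ of 0.04 = 0 (operand ≠ 0)
~~Q: Gödel ¬ of 0 = 1 (operand is 0)
(~~Q -> S): 1 > 0.68, so result = 0.68
(((R \/ P) -> (S -> S)) \/ (~~Q -> S)) = max(1, 0.68) = 1
(((Q -> (R -> (P -> S))) -> ~~P) -> (((R \/ P) -> (S -> S)) \/ (~~Q -> S))): 1 ≤ 1, so result = 1
((((Q -> (R -> (P -> S))) -> ~~P) -> (((R \/ P) -> (S -> S)) \/ (~~Q -> S))) -> Q): 1 > 0.04, so result = 0.04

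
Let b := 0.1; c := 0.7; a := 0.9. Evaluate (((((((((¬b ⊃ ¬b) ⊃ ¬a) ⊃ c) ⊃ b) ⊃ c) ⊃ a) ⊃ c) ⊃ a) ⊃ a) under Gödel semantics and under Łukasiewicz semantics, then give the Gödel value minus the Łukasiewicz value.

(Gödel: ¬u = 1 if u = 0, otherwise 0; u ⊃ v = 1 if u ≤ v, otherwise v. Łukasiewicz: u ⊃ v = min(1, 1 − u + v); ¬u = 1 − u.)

0.00

Gödel evaluation:
  ¬b: Gödel ¬ of 0.1 = 0 (operand ≠ 0)
  ¬b: Gödel ¬ of 0.1 = 0 (operand ≠ 0)
  (¬b ⊃ ¬b): 0 ≤ 0, so result = 1
  ¬a: Gödel ¬ of 0.9 = 0 (operand ≠ 0)
  ((¬b ⊃ ¬b) ⊃ ¬a): 1 > 0, so result = 0
  (((¬b ⊃ ¬b) ⊃ ¬a) ⊃ c): 0 ≤ 0.7, so result = 1
  ((((¬b ⊃ ¬b) ⊃ ¬a) ⊃ c) ⊃ b): 1 > 0.1, so result = 0.1
  (((((¬b ⊃ ¬b) ⊃ ¬a) ⊃ c) ⊃ b) ⊃ c): 0.1 ≤ 0.7, so result = 1
  ((((((¬b ⊃ ¬b) ⊃ ¬a) ⊃ c) ⊃ b) ⊃ c) ⊃ a): 1 > 0.9, so result = 0.9
  (((((((¬b ⊃ ¬b) ⊃ ¬a) ⊃ c) ⊃ b) ⊃ c) ⊃ a) ⊃ c): 0.9 > 0.7, so result = 0.7
  ((((((((¬b ⊃ ¬b) ⊃ ¬a) ⊃ c) ⊃ b) ⊃ c) ⊃ a) ⊃ c) ⊃ a): 0.7 ≤ 0.9, so result = 1
  (((((((((¬b ⊃ ¬b) ⊃ ¬a) ⊃ c) ⊃ b) ⊃ c) ⊃ a) ⊃ c) ⊃ a) ⊃ a): 1 > 0.9, so result = 0.9
  Gödel value = 0.9
Łukasiewicz evaluation:
  ¬b: Łukasiewicz ¬ gives 1 − 0.1 = 0.9
  ¬b: Łukasiewicz ¬ gives 1 − 0.1 = 0.9
  (¬b ⊃ ¬b): min(1, 1 − 0.9 + 0.9) = 1
  ¬a: Łukasiewicz ¬ gives 1 − 0.9 = 0.1
  ((¬b ⊃ ¬b) ⊃ ¬a): min(1, 1 − 1 + 0.1) = 0.1
  (((¬b ⊃ ¬b) ⊃ ¬a) ⊃ c): min(1, 1 − 0.1 + 0.7) = 1
  ((((¬b ⊃ ¬b) ⊃ ¬a) ⊃ c) ⊃ b): min(1, 1 − 1 + 0.1) = 0.1
  (((((¬b ⊃ ¬b) ⊃ ¬a) ⊃ c) ⊃ b) ⊃ c): min(1, 1 − 0.1 + 0.7) = 1
  ((((((¬b ⊃ ¬b) ⊃ ¬a) ⊃ c) ⊃ b) ⊃ c) ⊃ a): min(1, 1 − 1 + 0.9) = 0.9
  (((((((¬b ⊃ ¬b) ⊃ ¬a) ⊃ c) ⊃ b) ⊃ c) ⊃ a) ⊃ c): min(1, 1 − 0.9 + 0.7) = 0.8
  ((((((((¬b ⊃ ¬b) ⊃ ¬a) ⊃ c) ⊃ b) ⊃ c) ⊃ a) ⊃ c) ⊃ a): min(1, 1 − 0.8 + 0.9) = 1
  (((((((((¬b ⊃ ¬b) ⊃ ¬a) ⊃ c) ⊃ b) ⊃ c) ⊃ a) ⊃ c) ⊃ a) ⊃ a): min(1, 1 − 1 + 0.9) = 0.9
  Łukasiewicz value = 0.9
Difference: 0.9 − 0.9 = 0.00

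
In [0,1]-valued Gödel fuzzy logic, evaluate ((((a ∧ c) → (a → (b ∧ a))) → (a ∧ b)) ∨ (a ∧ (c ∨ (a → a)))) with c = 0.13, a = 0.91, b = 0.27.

0.91

(a ∧ c) = min(0.91, 0.13) = 0.13
(b ∧ a) = min(0.27, 0.91) = 0.27
(a → (b ∧ a)): 0.91 > 0.27, so result = 0.27
((a ∧ c) → (a → (b ∧ a))): 0.13 ≤ 0.27, so result = 1
(a ∧ b) = min(0.91, 0.27) = 0.27
(((a ∧ c) → (a → (b ∧ a))) → (a ∧ b)): 1 > 0.27, so result = 0.27
(a → a): 0.91 ≤ 0.91, so result = 1
(c ∨ (a → a)) = max(0.13, 1) = 1
(a ∧ (c ∨ (a → a))) = min(0.91, 1) = 0.91
((((a ∧ c) → (a → (b ∧ a))) → (a ∧ b)) ∨ (a ∧ (c ∨ (a → a)))) = max(0.27, 0.91) = 0.91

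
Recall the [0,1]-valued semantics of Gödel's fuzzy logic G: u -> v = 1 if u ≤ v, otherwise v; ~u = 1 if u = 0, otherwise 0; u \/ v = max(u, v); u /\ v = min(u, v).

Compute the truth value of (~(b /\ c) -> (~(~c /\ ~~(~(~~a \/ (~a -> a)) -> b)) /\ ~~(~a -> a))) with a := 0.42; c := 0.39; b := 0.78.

1.00

(b /\ c) = min(0.78, 0.39) = 0.39
~(b /\ c): Gödel ¬ of 0.39 = 0 (operand ≠ 0)
~c: Gödel ¬ of 0.39 = 0 (operand ≠ 0)
~a: Gödel ¬ of 0.42 = 0 (operand ≠ 0)
~~a: Gödel ¬ of 0 = 1 (operand is 0)
~a: Gödel ¬ of 0.42 = 0 (operand ≠ 0)
(~a -> a): 0 ≤ 0.42, so result = 1
(~~a \/ (~a -> a)) = max(1, 1) = 1
~(~~a \/ (~a -> a)): Gödel ¬ of 1 = 0 (operand ≠ 0)
(~(~~a \/ (~a -> a)) -> b): 0 ≤ 0.78, so result = 1
~(~(~~a \/ (~a -> a)) -> b): Gödel ¬ of 1 = 0 (operand ≠ 0)
~~(~(~~a \/ (~a -> a)) -> b): Gödel ¬ of 0 = 1 (operand is 0)
(~c /\ ~~(~(~~a \/ (~a -> a)) -> b)) = min(0, 1) = 0
~(~c /\ ~~(~(~~a \/ (~a -> a)) -> b)): Gödel ¬ of 0 = 1 (operand is 0)
~a: Gödel ¬ of 0.42 = 0 (operand ≠ 0)
(~a -> a): 0 ≤ 0.42, so result = 1
~(~a -> a): Gödel ¬ of 1 = 0 (operand ≠ 0)
~~(~a -> a): Gödel ¬ of 0 = 1 (operand is 0)
(~(~c /\ ~~(~(~~a \/ (~a -> a)) -> b)) /\ ~~(~a -> a)) = min(1, 1) = 1
(~(b /\ c) -> (~(~c /\ ~~(~(~~a \/ (~a -> a)) -> b)) /\ ~~(~a -> a))): 0 ≤ 1, so result = 1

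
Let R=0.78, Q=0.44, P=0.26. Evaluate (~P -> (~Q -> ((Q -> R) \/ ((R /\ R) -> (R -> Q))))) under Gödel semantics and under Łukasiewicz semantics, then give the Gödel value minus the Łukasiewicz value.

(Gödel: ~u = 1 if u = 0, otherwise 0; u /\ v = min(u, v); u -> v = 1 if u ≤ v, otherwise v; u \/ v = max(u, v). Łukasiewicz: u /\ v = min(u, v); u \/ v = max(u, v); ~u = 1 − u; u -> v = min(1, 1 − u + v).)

Gödel evaluation:
  ~P: Gödel ¬ of 0.26 = 0 (operand ≠ 0)
  ~Q: Gödel ¬ of 0.44 = 0 (operand ≠ 0)
  (Q -> R): 0.44 ≤ 0.78, so result = 1
  (R /\ R) = min(0.78, 0.78) = 0.78
  (R -> Q): 0.78 > 0.44, so result = 0.44
  ((R /\ R) -> (R -> Q)): 0.78 > 0.44, so result = 0.44
  ((Q -> R) \/ ((R /\ R) -> (R -> Q))) = max(1, 0.44) = 1
  (~Q -> ((Q -> R) \/ ((R /\ R) -> (R -> Q)))): 0 ≤ 1, so result = 1
  (~P -> (~Q -> ((Q -> R) \/ ((R /\ R) -> (R -> Q))))): 0 ≤ 1, so result = 1
  Gödel value = 1
Łukasiewicz evaluation:
  ~P: Łukasiewicz ¬ gives 1 − 0.26 = 0.74
  ~Q: Łukasiewicz ¬ gives 1 − 0.44 = 0.56
  (Q -> R): min(1, 1 − 0.44 + 0.78) = 1
  (R /\ R) = min(0.78, 0.78) = 0.78
  (R -> Q): min(1, 1 − 0.78 + 0.44) = 0.66
  ((R /\ R) -> (R -> Q)): min(1, 1 − 0.78 + 0.66) = 0.88
  ((Q -> R) \/ ((R /\ R) -> (R -> Q))) = max(1, 0.88) = 1
  (~Q -> ((Q -> R) \/ ((R /\ R) -> (R -> Q)))): min(1, 1 − 0.56 + 1) = 1
  (~P -> (~Q -> ((Q -> R) \/ ((R /\ R) -> (R -> Q))))): min(1, 1 − 0.74 + 1) = 1
  Łukasiewicz value = 1
Difference: 1 − 1 = 0.00

0.00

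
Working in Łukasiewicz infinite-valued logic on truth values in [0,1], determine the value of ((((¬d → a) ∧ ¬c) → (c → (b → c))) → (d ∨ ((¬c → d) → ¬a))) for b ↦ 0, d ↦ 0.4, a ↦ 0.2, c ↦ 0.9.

0.80

¬d: Łukasiewicz ¬ gives 1 − 0.4 = 0.6
(¬d → a): min(1, 1 − 0.6 + 0.2) = 0.6
¬c: Łukasiewicz ¬ gives 1 − 0.9 = 0.1
((¬d → a) ∧ ¬c) = min(0.6, 0.1) = 0.1
(b → c): min(1, 1 − 0 + 0.9) = 1
(c → (b → c)): min(1, 1 − 0.9 + 1) = 1
(((¬d → a) ∧ ¬c) → (c → (b → c))): min(1, 1 − 0.1 + 1) = 1
¬c: Łukasiewicz ¬ gives 1 − 0.9 = 0.1
(¬c → d): min(1, 1 − 0.1 + 0.4) = 1
¬a: Łukasiewicz ¬ gives 1 − 0.2 = 0.8
((¬c → d) → ¬a): min(1, 1 − 1 + 0.8) = 0.8
(d ∨ ((¬c → d) → ¬a)) = max(0.4, 0.8) = 0.8
((((¬d → a) ∧ ¬c) → (c → (b → c))) → (d ∨ ((¬c → d) → ¬a))): min(1, 1 − 1 + 0.8) = 0.8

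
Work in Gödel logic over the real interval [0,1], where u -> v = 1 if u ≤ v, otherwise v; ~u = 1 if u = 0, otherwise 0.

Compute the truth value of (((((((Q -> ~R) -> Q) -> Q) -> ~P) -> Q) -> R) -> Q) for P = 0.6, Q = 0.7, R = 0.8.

~R: Gödel ¬ of 0.8 = 0 (operand ≠ 0)
(Q -> ~R): 0.7 > 0, so result = 0
((Q -> ~R) -> Q): 0 ≤ 0.7, so result = 1
(((Q -> ~R) -> Q) -> Q): 1 > 0.7, so result = 0.7
~P: Gödel ¬ of 0.6 = 0 (operand ≠ 0)
((((Q -> ~R) -> Q) -> Q) -> ~P): 0.7 > 0, so result = 0
(((((Q -> ~R) -> Q) -> Q) -> ~P) -> Q): 0 ≤ 0.7, so result = 1
((((((Q -> ~R) -> Q) -> Q) -> ~P) -> Q) -> R): 1 > 0.8, so result = 0.8
(((((((Q -> ~R) -> Q) -> Q) -> ~P) -> Q) -> R) -> Q): 0.8 > 0.7, so result = 0.7

0.70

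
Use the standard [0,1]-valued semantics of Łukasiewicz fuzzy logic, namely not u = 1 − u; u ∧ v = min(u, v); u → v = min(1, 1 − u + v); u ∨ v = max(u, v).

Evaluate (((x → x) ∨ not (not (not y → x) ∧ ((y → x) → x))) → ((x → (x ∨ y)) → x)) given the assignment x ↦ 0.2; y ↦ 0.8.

0.20

(x → x): min(1, 1 − 0.2 + 0.2) = 1
not y: Łukasiewicz ¬ gives 1 − 0.8 = 0.2
(not y → x): min(1, 1 − 0.2 + 0.2) = 1
not (not y → x): Łukasiewicz ¬ gives 1 − 1 = 0
(y → x): min(1, 1 − 0.8 + 0.2) = 0.4
((y → x) → x): min(1, 1 − 0.4 + 0.2) = 0.8
(not (not y → x) ∧ ((y → x) → x)) = min(0, 0.8) = 0
not (not (not y → x) ∧ ((y → x) → x)): Łukasiewicz ¬ gives 1 − 0 = 1
((x → x) ∨ not (not (not y → x) ∧ ((y → x) → x))) = max(1, 1) = 1
(x ∨ y) = max(0.2, 0.8) = 0.8
(x → (x ∨ y)): min(1, 1 − 0.2 + 0.8) = 1
((x → (x ∨ y)) → x): min(1, 1 − 1 + 0.2) = 0.2
(((x → x) ∨ not (not (not y → x) ∧ ((y → x) → x))) → ((x → (x ∨ y)) → x)): min(1, 1 − 1 + 0.2) = 0.2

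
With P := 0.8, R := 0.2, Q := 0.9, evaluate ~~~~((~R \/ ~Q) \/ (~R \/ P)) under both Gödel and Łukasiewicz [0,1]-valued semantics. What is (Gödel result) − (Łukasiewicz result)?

Gödel evaluation:
  ~R: Gödel ¬ of 0.2 = 0 (operand ≠ 0)
  ~Q: Gödel ¬ of 0.9 = 0 (operand ≠ 0)
  (~R \/ ~Q) = max(0, 0) = 0
  ~R: Gödel ¬ of 0.2 = 0 (operand ≠ 0)
  (~R \/ P) = max(0, 0.8) = 0.8
  ((~R \/ ~Q) \/ (~R \/ P)) = max(0, 0.8) = 0.8
  ~((~R \/ ~Q) \/ (~R \/ P)): Gödel ¬ of 0.8 = 0 (operand ≠ 0)
  ~~((~R \/ ~Q) \/ (~R \/ P)): Gödel ¬ of 0 = 1 (operand is 0)
  ~~~((~R \/ ~Q) \/ (~R \/ P)): Gödel ¬ of 1 = 0 (operand ≠ 0)
  ~~~~((~R \/ ~Q) \/ (~R \/ P)): Gödel ¬ of 0 = 1 (operand is 0)
  Gödel value = 1
Łukasiewicz evaluation:
  ~R: Łukasiewicz ¬ gives 1 − 0.2 = 0.8
  ~Q: Łukasiewicz ¬ gives 1 − 0.9 = 0.1
  (~R \/ ~Q) = max(0.8, 0.1) = 0.8
  ~R: Łukasiewicz ¬ gives 1 − 0.2 = 0.8
  (~R \/ P) = max(0.8, 0.8) = 0.8
  ((~R \/ ~Q) \/ (~R \/ P)) = max(0.8, 0.8) = 0.8
  ~((~R \/ ~Q) \/ (~R \/ P)): Łukasiewicz ¬ gives 1 − 0.8 = 0.2
  ~~((~R \/ ~Q) \/ (~R \/ P)): Łukasiewicz ¬ gives 1 − 0.2 = 0.8
  ~~~((~R \/ ~Q) \/ (~R \/ P)): Łukasiewicz ¬ gives 1 − 0.8 = 0.2
  ~~~~((~R \/ ~Q) \/ (~R \/ P)): Łukasiewicz ¬ gives 1 − 0.2 = 0.8
  Łukasiewicz value = 0.8
Difference: 1 − 0.8 = 0.20

0.20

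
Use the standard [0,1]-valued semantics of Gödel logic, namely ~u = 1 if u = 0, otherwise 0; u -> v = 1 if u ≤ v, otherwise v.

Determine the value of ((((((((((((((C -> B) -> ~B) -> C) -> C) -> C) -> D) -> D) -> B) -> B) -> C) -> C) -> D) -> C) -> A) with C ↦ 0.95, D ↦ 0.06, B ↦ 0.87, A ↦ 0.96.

(C -> B): 0.95 > 0.87, so result = 0.87
~B: Gödel ¬ of 0.87 = 0 (operand ≠ 0)
((C -> B) -> ~B): 0.87 > 0, so result = 0
(((C -> B) -> ~B) -> C): 0 ≤ 0.95, so result = 1
((((C -> B) -> ~B) -> C) -> C): 1 > 0.95, so result = 0.95
(((((C -> B) -> ~B) -> C) -> C) -> C): 0.95 ≤ 0.95, so result = 1
((((((C -> B) -> ~B) -> C) -> C) -> C) -> D): 1 > 0.06, so result = 0.06
(((((((C -> B) -> ~B) -> C) -> C) -> C) -> D) -> D): 0.06 ≤ 0.06, so result = 1
((((((((C -> B) -> ~B) -> C) -> C) -> C) -> D) -> D) -> B): 1 > 0.87, so result = 0.87
(((((((((C -> B) -> ~B) -> C) -> C) -> C) -> D) -> D) -> B) -> B): 0.87 ≤ 0.87, so result = 1
((((((((((C -> B) -> ~B) -> C) -> C) -> C) -> D) -> D) -> B) -> B) -> C): 1 > 0.95, so result = 0.95
(((((((((((C -> B) -> ~B) -> C) -> C) -> C) -> D) -> D) -> B) -> B) -> C) -> C): 0.95 ≤ 0.95, so result = 1
((((((((((((C -> B) -> ~B) -> C) -> C) -> C) -> D) -> D) -> B) -> B) -> C) -> C) -> D): 1 > 0.06, so result = 0.06
(((((((((((((C -> B) -> ~B) -> C) -> C) -> C) -> D) -> D) -> B) -> B) -> C) -> C) -> D) -> C): 0.06 ≤ 0.95, so result = 1
((((((((((((((C -> B) -> ~B) -> C) -> C) -> C) -> D) -> D) -> B) -> B) -> C) -> C) -> D) -> C) -> A): 1 > 0.96, so result = 0.96

0.96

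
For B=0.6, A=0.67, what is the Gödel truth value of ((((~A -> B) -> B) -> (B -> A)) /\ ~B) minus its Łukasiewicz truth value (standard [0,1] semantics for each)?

Gödel evaluation:
  ~A: Gödel ¬ of 0.67 = 0 (operand ≠ 0)
  (~A -> B): 0 ≤ 0.6, so result = 1
  ((~A -> B) -> B): 1 > 0.6, so result = 0.6
  (B -> A): 0.6 ≤ 0.67, so result = 1
  (((~A -> B) -> B) -> (B -> A)): 0.6 ≤ 1, so result = 1
  ~B: Gödel ¬ of 0.6 = 0 (operand ≠ 0)
  ((((~A -> B) -> B) -> (B -> A)) /\ ~B) = min(1, 0) = 0
  Gödel value = 0
Łukasiewicz evaluation:
  ~A: Łukasiewicz ¬ gives 1 − 0.67 = 0.33
  (~A -> B): min(1, 1 − 0.33 + 0.6) = 1
  ((~A -> B) -> B): min(1, 1 − 1 + 0.6) = 0.6
  (B -> A): min(1, 1 − 0.6 + 0.67) = 1
  (((~A -> B) -> B) -> (B -> A)): min(1, 1 − 0.6 + 1) = 1
  ~B: Łukasiewicz ¬ gives 1 − 0.6 = 0.4
  ((((~A -> B) -> B) -> (B -> A)) /\ ~B) = min(1, 0.4) = 0.4
  Łukasiewicz value = 0.4
Difference: 0 − 0.4 = -0.40

-0.40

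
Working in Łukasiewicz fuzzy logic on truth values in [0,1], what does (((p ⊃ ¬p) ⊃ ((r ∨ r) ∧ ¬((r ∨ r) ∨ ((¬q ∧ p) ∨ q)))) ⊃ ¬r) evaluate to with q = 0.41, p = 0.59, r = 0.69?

0.82

¬p: Łukasiewicz ¬ gives 1 − 0.59 = 0.41
(p ⊃ ¬p): min(1, 1 − 0.59 + 0.41) = 0.82
(r ∨ r) = max(0.69, 0.69) = 0.69
(r ∨ r) = max(0.69, 0.69) = 0.69
¬q: Łukasiewicz ¬ gives 1 − 0.41 = 0.59
(¬q ∧ p) = min(0.59, 0.59) = 0.59
((¬q ∧ p) ∨ q) = max(0.59, 0.41) = 0.59
((r ∨ r) ∨ ((¬q ∧ p) ∨ q)) = max(0.69, 0.59) = 0.69
¬((r ∨ r) ∨ ((¬q ∧ p) ∨ q)): Łukasiewicz ¬ gives 1 − 0.69 = 0.31
((r ∨ r) ∧ ¬((r ∨ r) ∨ ((¬q ∧ p) ∨ q))) = min(0.69, 0.31) = 0.31
((p ⊃ ¬p) ⊃ ((r ∨ r) ∧ ¬((r ∨ r) ∨ ((¬q ∧ p) ∨ q)))): min(1, 1 − 0.82 + 0.31) = 0.49
¬r: Łukasiewicz ¬ gives 1 − 0.69 = 0.31
(((p ⊃ ¬p) ⊃ ((r ∨ r) ∧ ¬((r ∨ r) ∨ ((¬q ∧ p) ∨ q)))) ⊃ ¬r): min(1, 1 − 0.49 + 0.31) = 0.82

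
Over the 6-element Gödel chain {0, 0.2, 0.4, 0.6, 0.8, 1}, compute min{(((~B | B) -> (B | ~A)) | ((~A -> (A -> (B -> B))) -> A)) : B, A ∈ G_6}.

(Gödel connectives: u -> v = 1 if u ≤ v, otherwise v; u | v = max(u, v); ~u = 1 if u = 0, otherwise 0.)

0.20

The minimum is attained at B = 0, A = 0.2:
  ~B: Gödel ¬ of 0 = 1 (operand is 0)
  (~B | B) = max(1, 0) = 1
  ~A: Gödel ¬ of 0.2 = 0 (operand ≠ 0)
  (B | ~A) = max(0, 0) = 0
  ((~B | B) -> (B | ~A)): 1 > 0, so result = 0
  ~A: Gödel ¬ of 0.2 = 0 (operand ≠ 0)
  (B -> B): 0 ≤ 0, so result = 1
  (A -> (B -> B)): 0.2 ≤ 1, so result = 1
  (~A -> (A -> (B -> B))): 0 ≤ 1, so result = 1
  ((~A -> (A -> (B -> B))) -> A): 1 > 0.2, so result = 0.2
  (((~B | B) -> (B | ~A)) | ((~A -> (A -> (B -> B))) -> A)) = max(0, 0.2) = 0.2
Checking all 36 assignments confirms none give a value below 0.20.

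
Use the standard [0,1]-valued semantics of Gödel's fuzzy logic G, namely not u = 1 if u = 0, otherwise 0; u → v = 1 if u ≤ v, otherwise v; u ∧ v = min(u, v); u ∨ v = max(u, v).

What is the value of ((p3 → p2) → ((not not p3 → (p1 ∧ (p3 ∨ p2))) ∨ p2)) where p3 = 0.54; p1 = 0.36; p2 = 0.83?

0.83

(p3 → p2): 0.54 ≤ 0.83, so result = 1
not p3: Gödel ¬ of 0.54 = 0 (operand ≠ 0)
not not p3: Gödel ¬ of 0 = 1 (operand is 0)
(p3 ∨ p2) = max(0.54, 0.83) = 0.83
(p1 ∧ (p3 ∨ p2)) = min(0.36, 0.83) = 0.36
(not not p3 → (p1 ∧ (p3 ∨ p2))): 1 > 0.36, so result = 0.36
((not not p3 → (p1 ∧ (p3 ∨ p2))) ∨ p2) = max(0.36, 0.83) = 0.83
((p3 → p2) → ((not not p3 → (p1 ∧ (p3 ∨ p2))) ∨ p2)): 1 > 0.83, so result = 0.83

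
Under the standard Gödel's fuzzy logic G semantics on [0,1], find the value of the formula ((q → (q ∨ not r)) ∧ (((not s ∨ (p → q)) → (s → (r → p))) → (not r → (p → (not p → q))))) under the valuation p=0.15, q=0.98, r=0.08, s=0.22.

1.00

not r: Gödel ¬ of 0.08 = 0 (operand ≠ 0)
(q ∨ not r) = max(0.98, 0) = 0.98
(q → (q ∨ not r)): 0.98 ≤ 0.98, so result = 1
not s: Gödel ¬ of 0.22 = 0 (operand ≠ 0)
(p → q): 0.15 ≤ 0.98, so result = 1
(not s ∨ (p → q)) = max(0, 1) = 1
(r → p): 0.08 ≤ 0.15, so result = 1
(s → (r → p)): 0.22 ≤ 1, so result = 1
((not s ∨ (p → q)) → (s → (r → p))): 1 ≤ 1, so result = 1
not r: Gödel ¬ of 0.08 = 0 (operand ≠ 0)
not p: Gödel ¬ of 0.15 = 0 (operand ≠ 0)
(not p → q): 0 ≤ 0.98, so result = 1
(p → (not p → q)): 0.15 ≤ 1, so result = 1
(not r → (p → (not p → q))): 0 ≤ 1, so result = 1
(((not s ∨ (p → q)) → (s → (r → p))) → (not r → (p → (not p → q)))): 1 ≤ 1, so result = 1
((q → (q ∨ not r)) ∧ (((not s ∨ (p → q)) → (s → (r → p))) → (not r → (p → (not p → q))))) = min(1, 1) = 1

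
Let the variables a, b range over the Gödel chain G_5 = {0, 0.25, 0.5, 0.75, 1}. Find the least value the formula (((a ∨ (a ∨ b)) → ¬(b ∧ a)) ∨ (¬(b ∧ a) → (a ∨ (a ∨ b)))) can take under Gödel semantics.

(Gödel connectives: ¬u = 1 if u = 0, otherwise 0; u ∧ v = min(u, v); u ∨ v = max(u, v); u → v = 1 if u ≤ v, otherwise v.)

Every assignment gives 1. For instance at a = 0, b = 0:
  (a ∨ b) = max(0, 0) = 0
  (a ∨ (a ∨ b)) = max(0, 0) = 0
  (b ∧ a) = min(0, 0) = 0
  ¬(b ∧ a): Gödel ¬ of 0 = 1 (operand is 0)
  ((a ∨ (a ∨ b)) → ¬(b ∧ a)): 0 ≤ 1, so result = 1
  (b ∧ a) = min(0, 0) = 0
  ¬(b ∧ a): Gödel ¬ of 0 = 1 (operand is 0)
  (a ∨ b) = max(0, 0) = 0
  (a ∨ (a ∨ b)) = max(0, 0) = 0
  (¬(b ∧ a) → (a ∨ (a ∨ b))): 1 > 0, so result = 0
  (((a ∨ (a ∨ b)) → ¬(b ∧ a)) ∨ (¬(b ∧ a) → (a ∨ (a ∨ b)))) = max(1, 0) = 1
All 25 assignments give value 1 — the formula is a G_5-tautology.

1.00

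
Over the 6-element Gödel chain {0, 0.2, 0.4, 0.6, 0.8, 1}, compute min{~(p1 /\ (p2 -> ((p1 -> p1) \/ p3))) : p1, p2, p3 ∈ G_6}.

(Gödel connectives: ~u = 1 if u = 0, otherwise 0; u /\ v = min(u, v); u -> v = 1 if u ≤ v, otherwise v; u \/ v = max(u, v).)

0.00

The minimum is attained at p1 = 0.2, p2 = 0, p3 = 0:
  (p1 -> p1): 0.2 ≤ 0.2, so result = 1
  ((p1 -> p1) \/ p3) = max(1, 0) = 1
  (p2 -> ((p1 -> p1) \/ p3)): 0 ≤ 1, so result = 1
  (p1 /\ (p2 -> ((p1 -> p1) \/ p3))) = min(0.2, 1) = 0.2
  ~(p1 /\ (p2 -> ((p1 -> p1) \/ p3))): Gödel ¬ of 0.2 = 0 (operand ≠ 0)
Checking all 216 assignments confirms none give a value below 0.00.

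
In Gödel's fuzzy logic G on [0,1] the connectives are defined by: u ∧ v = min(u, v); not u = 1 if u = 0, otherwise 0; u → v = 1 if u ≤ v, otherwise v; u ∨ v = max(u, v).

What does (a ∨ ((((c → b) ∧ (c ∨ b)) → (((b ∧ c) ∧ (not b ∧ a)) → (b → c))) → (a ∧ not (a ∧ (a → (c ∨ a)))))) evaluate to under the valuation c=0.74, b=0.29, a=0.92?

0.92

(c → b): 0.74 > 0.29, so result = 0.29
(c ∨ b) = max(0.74, 0.29) = 0.74
((c → b) ∧ (c ∨ b)) = min(0.29, 0.74) = 0.29
(b ∧ c) = min(0.29, 0.74) = 0.29
not b: Gödel ¬ of 0.29 = 0 (operand ≠ 0)
(not b ∧ a) = min(0, 0.92) = 0
((b ∧ c) ∧ (not b ∧ a)) = min(0.29, 0) = 0
(b → c): 0.29 ≤ 0.74, so result = 1
(((b ∧ c) ∧ (not b ∧ a)) → (b → c)): 0 ≤ 1, so result = 1
(((c → b) ∧ (c ∨ b)) → (((b ∧ c) ∧ (not b ∧ a)) → (b → c))): 0.29 ≤ 1, so result = 1
(c ∨ a) = max(0.74, 0.92) = 0.92
(a → (c ∨ a)): 0.92 ≤ 0.92, so result = 1
(a ∧ (a → (c ∨ a))) = min(0.92, 1) = 0.92
not (a ∧ (a → (c ∨ a))): Gödel ¬ of 0.92 = 0 (operand ≠ 0)
(a ∧ not (a ∧ (a → (c ∨ a)))) = min(0.92, 0) = 0
((((c → b) ∧ (c ∨ b)) → (((b ∧ c) ∧ (not b ∧ a)) → (b → c))) → (a ∧ not (a ∧ (a → (c ∨ a))))): 1 > 0, so result = 0
(a ∨ ((((c → b) ∧ (c ∨ b)) → (((b ∧ c) ∧ (not b ∧ a)) → (b → c))) → (a ∧ not (a ∧ (a → (c ∨ a)))))) = max(0.92, 0) = 0.92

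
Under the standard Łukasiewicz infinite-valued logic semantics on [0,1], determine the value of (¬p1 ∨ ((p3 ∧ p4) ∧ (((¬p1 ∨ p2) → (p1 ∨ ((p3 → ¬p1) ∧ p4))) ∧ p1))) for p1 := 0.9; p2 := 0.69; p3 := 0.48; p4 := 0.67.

¬p1: Łukasiewicz ¬ gives 1 − 0.9 = 0.1
(p3 ∧ p4) = min(0.48, 0.67) = 0.48
¬p1: Łukasiewicz ¬ gives 1 − 0.9 = 0.1
(¬p1 ∨ p2) = max(0.1, 0.69) = 0.69
¬p1: Łukasiewicz ¬ gives 1 − 0.9 = 0.1
(p3 → ¬p1): min(1, 1 − 0.48 + 0.1) = 0.62
((p3 → ¬p1) ∧ p4) = min(0.62, 0.67) = 0.62
(p1 ∨ ((p3 → ¬p1) ∧ p4)) = max(0.9, 0.62) = 0.9
((¬p1 ∨ p2) → (p1 ∨ ((p3 → ¬p1) ∧ p4))): min(1, 1 − 0.69 + 0.9) = 1
(((¬p1 ∨ p2) → (p1 ∨ ((p3 → ¬p1) ∧ p4))) ∧ p1) = min(1, 0.9) = 0.9
((p3 ∧ p4) ∧ (((¬p1 ∨ p2) → (p1 ∨ ((p3 → ¬p1) ∧ p4))) ∧ p1)) = min(0.48, 0.9) = 0.48
(¬p1 ∨ ((p3 ∧ p4) ∧ (((¬p1 ∨ p2) → (p1 ∨ ((p3 → ¬p1) ∧ p4))) ∧ p1))) = max(0.1, 0.48) = 0.48

0.48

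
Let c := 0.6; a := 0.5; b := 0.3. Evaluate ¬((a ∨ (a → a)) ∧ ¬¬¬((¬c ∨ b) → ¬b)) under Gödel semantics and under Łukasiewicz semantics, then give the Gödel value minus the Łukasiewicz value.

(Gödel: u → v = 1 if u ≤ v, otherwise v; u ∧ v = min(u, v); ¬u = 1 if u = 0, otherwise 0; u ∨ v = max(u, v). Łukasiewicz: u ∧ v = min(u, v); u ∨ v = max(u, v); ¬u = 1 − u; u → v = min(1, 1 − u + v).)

Gödel evaluation:
  (a → a): 0.5 ≤ 0.5, so result = 1
  (a ∨ (a → a)) = max(0.5, 1) = 1
  ¬c: Gödel ¬ of 0.6 = 0 (operand ≠ 0)
  (¬c ∨ b) = max(0, 0.3) = 0.3
  ¬b: Gödel ¬ of 0.3 = 0 (operand ≠ 0)
  ((¬c ∨ b) → ¬b): 0.3 > 0, so result = 0
  ¬((¬c ∨ b) → ¬b): Gödel ¬ of 0 = 1 (operand is 0)
  ¬¬((¬c ∨ b) → ¬b): Gödel ¬ of 1 = 0 (operand ≠ 0)
  ¬¬¬((¬c ∨ b) → ¬b): Gödel ¬ of 0 = 1 (operand is 0)
  ((a ∨ (a → a)) ∧ ¬¬¬((¬c ∨ b) → ¬b)) = min(1, 1) = 1
  ¬((a ∨ (a → a)) ∧ ¬¬¬((¬c ∨ b) → ¬b)): Gödel ¬ of 1 = 0 (operand ≠ 0)
  Gödel value = 0
Łukasiewicz evaluation:
  (a → a): min(1, 1 − 0.5 + 0.5) = 1
  (a ∨ (a → a)) = max(0.5, 1) = 1
  ¬c: Łukasiewicz ¬ gives 1 − 0.6 = 0.4
  (¬c ∨ b) = max(0.4, 0.3) = 0.4
  ¬b: Łukasiewicz ¬ gives 1 − 0.3 = 0.7
  ((¬c ∨ b) → ¬b): min(1, 1 − 0.4 + 0.7) = 1
  ¬((¬c ∨ b) → ¬b): Łukasiewicz ¬ gives 1 − 1 = 0
  ¬¬((¬c ∨ b) → ¬b): Łukasiewicz ¬ gives 1 − 0 = 1
  ¬¬¬((¬c ∨ b) → ¬b): Łukasiewicz ¬ gives 1 − 1 = 0
  ((a ∨ (a → a)) ∧ ¬¬¬((¬c ∨ b) → ¬b)) = min(1, 0) = 0
  ¬((a ∨ (a → a)) ∧ ¬¬¬((¬c ∨ b) → ¬b)): Łukasiewicz ¬ gives 1 − 0 = 1
  Łukasiewicz value = 1
Difference: 0 − 1 = -1.00

-1.00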